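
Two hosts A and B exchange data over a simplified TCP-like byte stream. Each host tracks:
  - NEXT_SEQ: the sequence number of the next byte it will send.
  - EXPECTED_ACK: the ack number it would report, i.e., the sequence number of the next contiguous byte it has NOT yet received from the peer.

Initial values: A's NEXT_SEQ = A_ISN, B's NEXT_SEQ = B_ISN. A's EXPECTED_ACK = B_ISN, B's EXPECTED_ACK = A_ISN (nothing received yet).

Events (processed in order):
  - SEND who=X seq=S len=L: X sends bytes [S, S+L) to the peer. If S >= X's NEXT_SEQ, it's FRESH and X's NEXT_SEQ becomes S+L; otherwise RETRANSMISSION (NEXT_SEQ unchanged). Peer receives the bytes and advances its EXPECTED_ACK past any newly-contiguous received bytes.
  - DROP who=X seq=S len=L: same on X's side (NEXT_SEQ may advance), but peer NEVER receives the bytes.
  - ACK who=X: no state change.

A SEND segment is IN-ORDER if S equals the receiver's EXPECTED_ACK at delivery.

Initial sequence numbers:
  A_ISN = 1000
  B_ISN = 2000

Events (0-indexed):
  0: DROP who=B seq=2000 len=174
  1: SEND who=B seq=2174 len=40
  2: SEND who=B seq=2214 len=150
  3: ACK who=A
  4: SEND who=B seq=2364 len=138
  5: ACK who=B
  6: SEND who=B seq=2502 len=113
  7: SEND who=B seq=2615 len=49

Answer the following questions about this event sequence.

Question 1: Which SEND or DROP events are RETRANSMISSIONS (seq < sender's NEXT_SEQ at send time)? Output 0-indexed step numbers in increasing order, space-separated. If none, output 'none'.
Step 0: DROP seq=2000 -> fresh
Step 1: SEND seq=2174 -> fresh
Step 2: SEND seq=2214 -> fresh
Step 4: SEND seq=2364 -> fresh
Step 6: SEND seq=2502 -> fresh
Step 7: SEND seq=2615 -> fresh

Answer: none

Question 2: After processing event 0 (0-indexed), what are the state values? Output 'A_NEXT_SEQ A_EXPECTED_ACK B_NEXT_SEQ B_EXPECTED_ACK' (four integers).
After event 0: A_seq=1000 A_ack=2000 B_seq=2174 B_ack=1000

1000 2000 2174 1000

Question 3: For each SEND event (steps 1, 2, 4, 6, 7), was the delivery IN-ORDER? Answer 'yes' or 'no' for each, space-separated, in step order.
Answer: no no no no no

Derivation:
Step 1: SEND seq=2174 -> out-of-order
Step 2: SEND seq=2214 -> out-of-order
Step 4: SEND seq=2364 -> out-of-order
Step 6: SEND seq=2502 -> out-of-order
Step 7: SEND seq=2615 -> out-of-order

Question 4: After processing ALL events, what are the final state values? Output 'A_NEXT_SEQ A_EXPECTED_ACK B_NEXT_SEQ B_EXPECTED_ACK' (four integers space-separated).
After event 0: A_seq=1000 A_ack=2000 B_seq=2174 B_ack=1000
After event 1: A_seq=1000 A_ack=2000 B_seq=2214 B_ack=1000
After event 2: A_seq=1000 A_ack=2000 B_seq=2364 B_ack=1000
After event 3: A_seq=1000 A_ack=2000 B_seq=2364 B_ack=1000
After event 4: A_seq=1000 A_ack=2000 B_seq=2502 B_ack=1000
After event 5: A_seq=1000 A_ack=2000 B_seq=2502 B_ack=1000
After event 6: A_seq=1000 A_ack=2000 B_seq=2615 B_ack=1000
After event 7: A_seq=1000 A_ack=2000 B_seq=2664 B_ack=1000

Answer: 1000 2000 2664 1000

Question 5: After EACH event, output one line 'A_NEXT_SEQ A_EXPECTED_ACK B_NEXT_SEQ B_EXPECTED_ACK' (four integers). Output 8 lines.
1000 2000 2174 1000
1000 2000 2214 1000
1000 2000 2364 1000
1000 2000 2364 1000
1000 2000 2502 1000
1000 2000 2502 1000
1000 2000 2615 1000
1000 2000 2664 1000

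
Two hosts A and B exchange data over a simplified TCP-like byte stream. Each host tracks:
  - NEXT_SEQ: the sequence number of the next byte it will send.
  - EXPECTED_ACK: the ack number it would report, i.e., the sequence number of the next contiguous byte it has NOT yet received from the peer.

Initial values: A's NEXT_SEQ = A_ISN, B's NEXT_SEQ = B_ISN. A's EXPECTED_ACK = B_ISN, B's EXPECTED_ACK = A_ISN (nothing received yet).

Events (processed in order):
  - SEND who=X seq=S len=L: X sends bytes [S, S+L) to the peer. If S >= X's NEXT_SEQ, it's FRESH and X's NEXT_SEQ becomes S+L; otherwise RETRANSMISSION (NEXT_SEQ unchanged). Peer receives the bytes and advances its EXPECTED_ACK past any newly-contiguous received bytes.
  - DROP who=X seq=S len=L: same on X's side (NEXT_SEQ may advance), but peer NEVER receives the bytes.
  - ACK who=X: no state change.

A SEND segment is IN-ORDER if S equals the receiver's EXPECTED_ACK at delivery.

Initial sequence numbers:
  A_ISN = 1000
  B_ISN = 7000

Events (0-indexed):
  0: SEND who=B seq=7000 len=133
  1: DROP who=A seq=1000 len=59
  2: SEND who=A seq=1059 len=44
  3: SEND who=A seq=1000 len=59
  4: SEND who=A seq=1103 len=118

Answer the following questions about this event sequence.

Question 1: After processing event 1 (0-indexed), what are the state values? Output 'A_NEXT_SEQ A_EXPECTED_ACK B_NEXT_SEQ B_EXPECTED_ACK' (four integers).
After event 0: A_seq=1000 A_ack=7133 B_seq=7133 B_ack=1000
After event 1: A_seq=1059 A_ack=7133 B_seq=7133 B_ack=1000

1059 7133 7133 1000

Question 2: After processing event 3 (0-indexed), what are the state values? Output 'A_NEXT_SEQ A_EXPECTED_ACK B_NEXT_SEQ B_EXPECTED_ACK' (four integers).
After event 0: A_seq=1000 A_ack=7133 B_seq=7133 B_ack=1000
After event 1: A_seq=1059 A_ack=7133 B_seq=7133 B_ack=1000
After event 2: A_seq=1103 A_ack=7133 B_seq=7133 B_ack=1000
After event 3: A_seq=1103 A_ack=7133 B_seq=7133 B_ack=1103

1103 7133 7133 1103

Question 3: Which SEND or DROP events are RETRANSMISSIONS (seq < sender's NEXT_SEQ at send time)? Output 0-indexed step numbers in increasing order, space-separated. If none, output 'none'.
Answer: 3

Derivation:
Step 0: SEND seq=7000 -> fresh
Step 1: DROP seq=1000 -> fresh
Step 2: SEND seq=1059 -> fresh
Step 3: SEND seq=1000 -> retransmit
Step 4: SEND seq=1103 -> fresh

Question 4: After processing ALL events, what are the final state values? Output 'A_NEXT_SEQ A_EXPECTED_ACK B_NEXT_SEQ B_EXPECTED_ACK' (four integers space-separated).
After event 0: A_seq=1000 A_ack=7133 B_seq=7133 B_ack=1000
After event 1: A_seq=1059 A_ack=7133 B_seq=7133 B_ack=1000
After event 2: A_seq=1103 A_ack=7133 B_seq=7133 B_ack=1000
After event 3: A_seq=1103 A_ack=7133 B_seq=7133 B_ack=1103
After event 4: A_seq=1221 A_ack=7133 B_seq=7133 B_ack=1221

Answer: 1221 7133 7133 1221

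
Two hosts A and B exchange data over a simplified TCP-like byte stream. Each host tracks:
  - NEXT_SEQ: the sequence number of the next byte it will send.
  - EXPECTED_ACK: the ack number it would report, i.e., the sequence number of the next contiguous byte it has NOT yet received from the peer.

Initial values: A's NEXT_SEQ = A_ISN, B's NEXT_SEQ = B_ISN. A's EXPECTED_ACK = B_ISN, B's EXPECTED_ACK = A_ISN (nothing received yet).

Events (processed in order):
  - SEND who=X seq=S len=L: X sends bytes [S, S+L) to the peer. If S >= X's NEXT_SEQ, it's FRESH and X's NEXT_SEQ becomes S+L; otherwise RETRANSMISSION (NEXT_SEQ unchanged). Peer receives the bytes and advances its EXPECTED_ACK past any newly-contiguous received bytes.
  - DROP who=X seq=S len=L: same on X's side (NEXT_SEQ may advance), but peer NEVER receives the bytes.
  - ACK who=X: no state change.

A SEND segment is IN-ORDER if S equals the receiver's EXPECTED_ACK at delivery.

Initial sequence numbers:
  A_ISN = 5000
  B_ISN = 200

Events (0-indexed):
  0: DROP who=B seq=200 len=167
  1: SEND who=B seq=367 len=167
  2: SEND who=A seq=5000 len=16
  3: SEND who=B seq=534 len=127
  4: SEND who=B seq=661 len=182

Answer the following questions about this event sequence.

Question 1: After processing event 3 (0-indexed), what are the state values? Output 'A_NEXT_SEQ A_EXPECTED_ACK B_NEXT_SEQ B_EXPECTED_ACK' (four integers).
After event 0: A_seq=5000 A_ack=200 B_seq=367 B_ack=5000
After event 1: A_seq=5000 A_ack=200 B_seq=534 B_ack=5000
After event 2: A_seq=5016 A_ack=200 B_seq=534 B_ack=5016
After event 3: A_seq=5016 A_ack=200 B_seq=661 B_ack=5016

5016 200 661 5016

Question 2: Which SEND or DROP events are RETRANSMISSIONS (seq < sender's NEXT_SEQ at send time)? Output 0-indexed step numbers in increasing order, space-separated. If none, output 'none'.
Answer: none

Derivation:
Step 0: DROP seq=200 -> fresh
Step 1: SEND seq=367 -> fresh
Step 2: SEND seq=5000 -> fresh
Step 3: SEND seq=534 -> fresh
Step 4: SEND seq=661 -> fresh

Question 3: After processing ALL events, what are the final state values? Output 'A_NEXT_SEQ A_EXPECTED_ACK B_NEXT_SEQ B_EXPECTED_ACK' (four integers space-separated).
After event 0: A_seq=5000 A_ack=200 B_seq=367 B_ack=5000
After event 1: A_seq=5000 A_ack=200 B_seq=534 B_ack=5000
After event 2: A_seq=5016 A_ack=200 B_seq=534 B_ack=5016
After event 3: A_seq=5016 A_ack=200 B_seq=661 B_ack=5016
After event 4: A_seq=5016 A_ack=200 B_seq=843 B_ack=5016

Answer: 5016 200 843 5016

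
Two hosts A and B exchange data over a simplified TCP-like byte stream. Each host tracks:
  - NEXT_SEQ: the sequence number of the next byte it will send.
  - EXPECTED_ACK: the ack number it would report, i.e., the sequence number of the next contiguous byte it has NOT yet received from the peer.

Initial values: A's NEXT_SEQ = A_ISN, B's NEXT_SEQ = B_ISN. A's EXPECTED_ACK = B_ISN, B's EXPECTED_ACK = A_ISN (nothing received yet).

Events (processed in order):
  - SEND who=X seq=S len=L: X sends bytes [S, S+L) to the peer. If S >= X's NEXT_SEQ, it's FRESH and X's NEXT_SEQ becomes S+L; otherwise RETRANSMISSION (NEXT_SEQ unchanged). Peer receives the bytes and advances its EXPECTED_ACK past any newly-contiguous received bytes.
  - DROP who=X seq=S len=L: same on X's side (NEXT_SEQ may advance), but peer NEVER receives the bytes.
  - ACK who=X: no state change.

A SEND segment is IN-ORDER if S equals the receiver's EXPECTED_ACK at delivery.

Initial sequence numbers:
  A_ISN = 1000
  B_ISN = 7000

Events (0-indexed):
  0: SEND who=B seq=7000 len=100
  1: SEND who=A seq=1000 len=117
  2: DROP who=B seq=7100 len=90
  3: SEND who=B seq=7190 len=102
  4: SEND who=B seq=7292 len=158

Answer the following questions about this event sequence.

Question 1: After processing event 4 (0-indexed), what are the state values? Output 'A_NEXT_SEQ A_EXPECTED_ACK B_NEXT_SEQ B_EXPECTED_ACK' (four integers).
After event 0: A_seq=1000 A_ack=7100 B_seq=7100 B_ack=1000
After event 1: A_seq=1117 A_ack=7100 B_seq=7100 B_ack=1117
After event 2: A_seq=1117 A_ack=7100 B_seq=7190 B_ack=1117
After event 3: A_seq=1117 A_ack=7100 B_seq=7292 B_ack=1117
After event 4: A_seq=1117 A_ack=7100 B_seq=7450 B_ack=1117

1117 7100 7450 1117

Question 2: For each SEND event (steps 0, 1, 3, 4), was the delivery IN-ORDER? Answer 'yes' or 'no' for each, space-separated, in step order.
Answer: yes yes no no

Derivation:
Step 0: SEND seq=7000 -> in-order
Step 1: SEND seq=1000 -> in-order
Step 3: SEND seq=7190 -> out-of-order
Step 4: SEND seq=7292 -> out-of-order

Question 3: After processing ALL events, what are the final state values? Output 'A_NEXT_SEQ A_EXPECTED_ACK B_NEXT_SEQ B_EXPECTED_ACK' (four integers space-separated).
After event 0: A_seq=1000 A_ack=7100 B_seq=7100 B_ack=1000
After event 1: A_seq=1117 A_ack=7100 B_seq=7100 B_ack=1117
After event 2: A_seq=1117 A_ack=7100 B_seq=7190 B_ack=1117
After event 3: A_seq=1117 A_ack=7100 B_seq=7292 B_ack=1117
After event 4: A_seq=1117 A_ack=7100 B_seq=7450 B_ack=1117

Answer: 1117 7100 7450 1117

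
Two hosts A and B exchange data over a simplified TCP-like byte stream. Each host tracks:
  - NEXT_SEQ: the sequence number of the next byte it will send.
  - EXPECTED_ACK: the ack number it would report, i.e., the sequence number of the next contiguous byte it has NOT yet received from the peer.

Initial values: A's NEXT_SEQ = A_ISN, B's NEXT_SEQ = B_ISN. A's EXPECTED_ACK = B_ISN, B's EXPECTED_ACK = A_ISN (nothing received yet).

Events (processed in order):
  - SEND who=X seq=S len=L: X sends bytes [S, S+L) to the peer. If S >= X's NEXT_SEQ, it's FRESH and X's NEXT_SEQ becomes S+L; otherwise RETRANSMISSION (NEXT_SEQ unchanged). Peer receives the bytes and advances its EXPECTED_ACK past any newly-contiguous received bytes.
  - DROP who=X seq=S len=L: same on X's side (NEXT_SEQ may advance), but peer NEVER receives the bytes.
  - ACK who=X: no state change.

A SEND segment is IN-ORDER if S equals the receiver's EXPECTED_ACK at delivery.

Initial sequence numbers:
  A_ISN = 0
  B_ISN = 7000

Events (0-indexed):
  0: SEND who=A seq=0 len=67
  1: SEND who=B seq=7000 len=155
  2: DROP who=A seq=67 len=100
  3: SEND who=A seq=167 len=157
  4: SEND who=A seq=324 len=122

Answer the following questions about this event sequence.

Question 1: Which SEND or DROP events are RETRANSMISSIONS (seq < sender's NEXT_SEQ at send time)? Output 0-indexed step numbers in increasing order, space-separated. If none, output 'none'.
Answer: none

Derivation:
Step 0: SEND seq=0 -> fresh
Step 1: SEND seq=7000 -> fresh
Step 2: DROP seq=67 -> fresh
Step 3: SEND seq=167 -> fresh
Step 4: SEND seq=324 -> fresh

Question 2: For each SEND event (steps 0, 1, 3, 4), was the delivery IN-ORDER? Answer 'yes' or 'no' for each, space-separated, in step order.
Step 0: SEND seq=0 -> in-order
Step 1: SEND seq=7000 -> in-order
Step 3: SEND seq=167 -> out-of-order
Step 4: SEND seq=324 -> out-of-order

Answer: yes yes no no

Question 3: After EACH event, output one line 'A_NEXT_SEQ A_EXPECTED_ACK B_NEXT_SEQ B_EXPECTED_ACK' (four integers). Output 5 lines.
67 7000 7000 67
67 7155 7155 67
167 7155 7155 67
324 7155 7155 67
446 7155 7155 67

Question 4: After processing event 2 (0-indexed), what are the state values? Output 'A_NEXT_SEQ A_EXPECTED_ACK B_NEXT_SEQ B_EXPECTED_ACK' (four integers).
After event 0: A_seq=67 A_ack=7000 B_seq=7000 B_ack=67
After event 1: A_seq=67 A_ack=7155 B_seq=7155 B_ack=67
After event 2: A_seq=167 A_ack=7155 B_seq=7155 B_ack=67

167 7155 7155 67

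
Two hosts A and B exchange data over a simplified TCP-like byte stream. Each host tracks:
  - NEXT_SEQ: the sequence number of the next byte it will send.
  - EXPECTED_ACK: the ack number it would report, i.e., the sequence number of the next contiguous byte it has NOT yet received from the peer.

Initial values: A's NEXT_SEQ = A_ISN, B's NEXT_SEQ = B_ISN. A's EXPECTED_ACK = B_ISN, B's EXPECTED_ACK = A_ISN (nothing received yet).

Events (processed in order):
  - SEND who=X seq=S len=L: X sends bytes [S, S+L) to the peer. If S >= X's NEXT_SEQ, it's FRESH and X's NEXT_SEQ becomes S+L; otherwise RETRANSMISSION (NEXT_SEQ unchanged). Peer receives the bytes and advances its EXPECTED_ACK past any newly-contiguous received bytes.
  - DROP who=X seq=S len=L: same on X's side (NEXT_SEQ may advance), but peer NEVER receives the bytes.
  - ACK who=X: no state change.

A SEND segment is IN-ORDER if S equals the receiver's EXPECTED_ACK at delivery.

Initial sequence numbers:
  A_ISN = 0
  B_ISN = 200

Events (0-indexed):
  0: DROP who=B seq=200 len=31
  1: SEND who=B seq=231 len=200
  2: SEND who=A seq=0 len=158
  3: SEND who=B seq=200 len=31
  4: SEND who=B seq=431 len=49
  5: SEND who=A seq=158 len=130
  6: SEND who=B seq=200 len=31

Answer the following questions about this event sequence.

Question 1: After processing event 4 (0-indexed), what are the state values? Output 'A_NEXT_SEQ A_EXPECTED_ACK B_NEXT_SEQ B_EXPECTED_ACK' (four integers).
After event 0: A_seq=0 A_ack=200 B_seq=231 B_ack=0
After event 1: A_seq=0 A_ack=200 B_seq=431 B_ack=0
After event 2: A_seq=158 A_ack=200 B_seq=431 B_ack=158
After event 3: A_seq=158 A_ack=431 B_seq=431 B_ack=158
After event 4: A_seq=158 A_ack=480 B_seq=480 B_ack=158

158 480 480 158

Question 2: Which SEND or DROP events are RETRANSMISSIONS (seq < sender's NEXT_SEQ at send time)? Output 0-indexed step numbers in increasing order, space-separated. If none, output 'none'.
Answer: 3 6

Derivation:
Step 0: DROP seq=200 -> fresh
Step 1: SEND seq=231 -> fresh
Step 2: SEND seq=0 -> fresh
Step 3: SEND seq=200 -> retransmit
Step 4: SEND seq=431 -> fresh
Step 5: SEND seq=158 -> fresh
Step 6: SEND seq=200 -> retransmit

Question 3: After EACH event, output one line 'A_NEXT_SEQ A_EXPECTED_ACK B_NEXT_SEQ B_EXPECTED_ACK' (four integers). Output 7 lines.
0 200 231 0
0 200 431 0
158 200 431 158
158 431 431 158
158 480 480 158
288 480 480 288
288 480 480 288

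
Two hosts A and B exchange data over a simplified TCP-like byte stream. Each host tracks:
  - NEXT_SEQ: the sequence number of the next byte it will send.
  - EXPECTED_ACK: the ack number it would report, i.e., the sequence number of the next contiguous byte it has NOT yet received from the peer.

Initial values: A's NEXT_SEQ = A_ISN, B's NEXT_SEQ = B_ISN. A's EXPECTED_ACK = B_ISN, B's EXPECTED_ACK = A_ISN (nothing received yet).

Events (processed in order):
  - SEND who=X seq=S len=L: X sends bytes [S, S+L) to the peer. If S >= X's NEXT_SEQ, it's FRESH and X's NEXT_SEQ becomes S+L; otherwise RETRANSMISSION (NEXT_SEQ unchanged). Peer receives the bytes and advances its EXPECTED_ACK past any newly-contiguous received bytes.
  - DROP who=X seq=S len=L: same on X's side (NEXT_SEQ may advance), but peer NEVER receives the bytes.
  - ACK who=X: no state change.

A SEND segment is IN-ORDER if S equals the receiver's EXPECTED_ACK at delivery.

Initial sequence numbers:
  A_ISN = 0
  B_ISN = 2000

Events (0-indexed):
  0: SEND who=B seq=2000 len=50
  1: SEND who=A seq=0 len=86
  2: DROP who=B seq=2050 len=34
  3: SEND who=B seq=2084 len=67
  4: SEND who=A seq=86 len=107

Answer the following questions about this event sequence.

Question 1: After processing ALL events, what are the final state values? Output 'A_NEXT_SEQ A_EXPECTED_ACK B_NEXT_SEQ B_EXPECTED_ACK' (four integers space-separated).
Answer: 193 2050 2151 193

Derivation:
After event 0: A_seq=0 A_ack=2050 B_seq=2050 B_ack=0
After event 1: A_seq=86 A_ack=2050 B_seq=2050 B_ack=86
After event 2: A_seq=86 A_ack=2050 B_seq=2084 B_ack=86
After event 3: A_seq=86 A_ack=2050 B_seq=2151 B_ack=86
After event 4: A_seq=193 A_ack=2050 B_seq=2151 B_ack=193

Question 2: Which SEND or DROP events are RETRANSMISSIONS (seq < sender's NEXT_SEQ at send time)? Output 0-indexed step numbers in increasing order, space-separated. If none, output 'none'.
Answer: none

Derivation:
Step 0: SEND seq=2000 -> fresh
Step 1: SEND seq=0 -> fresh
Step 2: DROP seq=2050 -> fresh
Step 3: SEND seq=2084 -> fresh
Step 4: SEND seq=86 -> fresh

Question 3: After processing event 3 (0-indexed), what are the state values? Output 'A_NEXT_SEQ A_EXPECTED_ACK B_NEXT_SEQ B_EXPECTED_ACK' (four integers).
After event 0: A_seq=0 A_ack=2050 B_seq=2050 B_ack=0
After event 1: A_seq=86 A_ack=2050 B_seq=2050 B_ack=86
After event 2: A_seq=86 A_ack=2050 B_seq=2084 B_ack=86
After event 3: A_seq=86 A_ack=2050 B_seq=2151 B_ack=86

86 2050 2151 86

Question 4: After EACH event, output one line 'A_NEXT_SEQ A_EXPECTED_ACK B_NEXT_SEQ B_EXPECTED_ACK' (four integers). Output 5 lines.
0 2050 2050 0
86 2050 2050 86
86 2050 2084 86
86 2050 2151 86
193 2050 2151 193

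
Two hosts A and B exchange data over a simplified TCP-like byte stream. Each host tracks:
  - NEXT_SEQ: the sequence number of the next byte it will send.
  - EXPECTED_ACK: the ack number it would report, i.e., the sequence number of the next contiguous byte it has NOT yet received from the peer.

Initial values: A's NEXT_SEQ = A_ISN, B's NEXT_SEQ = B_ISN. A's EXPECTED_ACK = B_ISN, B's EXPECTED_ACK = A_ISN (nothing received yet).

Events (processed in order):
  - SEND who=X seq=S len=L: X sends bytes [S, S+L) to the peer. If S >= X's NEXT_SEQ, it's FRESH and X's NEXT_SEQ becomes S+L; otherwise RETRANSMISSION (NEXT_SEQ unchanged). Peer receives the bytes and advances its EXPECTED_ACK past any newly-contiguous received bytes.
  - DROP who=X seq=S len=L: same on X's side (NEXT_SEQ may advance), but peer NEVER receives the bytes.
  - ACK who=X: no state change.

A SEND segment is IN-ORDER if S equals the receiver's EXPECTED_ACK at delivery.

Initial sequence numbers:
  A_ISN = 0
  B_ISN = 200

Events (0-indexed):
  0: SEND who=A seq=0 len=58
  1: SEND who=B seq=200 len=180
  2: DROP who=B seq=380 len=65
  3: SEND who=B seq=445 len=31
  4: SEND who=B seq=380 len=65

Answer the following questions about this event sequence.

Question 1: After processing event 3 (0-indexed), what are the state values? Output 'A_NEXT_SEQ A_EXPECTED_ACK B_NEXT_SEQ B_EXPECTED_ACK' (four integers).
After event 0: A_seq=58 A_ack=200 B_seq=200 B_ack=58
After event 1: A_seq=58 A_ack=380 B_seq=380 B_ack=58
After event 2: A_seq=58 A_ack=380 B_seq=445 B_ack=58
After event 3: A_seq=58 A_ack=380 B_seq=476 B_ack=58

58 380 476 58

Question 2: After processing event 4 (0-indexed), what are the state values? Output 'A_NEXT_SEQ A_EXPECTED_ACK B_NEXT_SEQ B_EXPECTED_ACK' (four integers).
After event 0: A_seq=58 A_ack=200 B_seq=200 B_ack=58
After event 1: A_seq=58 A_ack=380 B_seq=380 B_ack=58
After event 2: A_seq=58 A_ack=380 B_seq=445 B_ack=58
After event 3: A_seq=58 A_ack=380 B_seq=476 B_ack=58
After event 4: A_seq=58 A_ack=476 B_seq=476 B_ack=58

58 476 476 58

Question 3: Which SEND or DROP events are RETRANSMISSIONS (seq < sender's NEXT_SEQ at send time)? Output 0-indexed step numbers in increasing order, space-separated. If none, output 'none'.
Answer: 4

Derivation:
Step 0: SEND seq=0 -> fresh
Step 1: SEND seq=200 -> fresh
Step 2: DROP seq=380 -> fresh
Step 3: SEND seq=445 -> fresh
Step 4: SEND seq=380 -> retransmit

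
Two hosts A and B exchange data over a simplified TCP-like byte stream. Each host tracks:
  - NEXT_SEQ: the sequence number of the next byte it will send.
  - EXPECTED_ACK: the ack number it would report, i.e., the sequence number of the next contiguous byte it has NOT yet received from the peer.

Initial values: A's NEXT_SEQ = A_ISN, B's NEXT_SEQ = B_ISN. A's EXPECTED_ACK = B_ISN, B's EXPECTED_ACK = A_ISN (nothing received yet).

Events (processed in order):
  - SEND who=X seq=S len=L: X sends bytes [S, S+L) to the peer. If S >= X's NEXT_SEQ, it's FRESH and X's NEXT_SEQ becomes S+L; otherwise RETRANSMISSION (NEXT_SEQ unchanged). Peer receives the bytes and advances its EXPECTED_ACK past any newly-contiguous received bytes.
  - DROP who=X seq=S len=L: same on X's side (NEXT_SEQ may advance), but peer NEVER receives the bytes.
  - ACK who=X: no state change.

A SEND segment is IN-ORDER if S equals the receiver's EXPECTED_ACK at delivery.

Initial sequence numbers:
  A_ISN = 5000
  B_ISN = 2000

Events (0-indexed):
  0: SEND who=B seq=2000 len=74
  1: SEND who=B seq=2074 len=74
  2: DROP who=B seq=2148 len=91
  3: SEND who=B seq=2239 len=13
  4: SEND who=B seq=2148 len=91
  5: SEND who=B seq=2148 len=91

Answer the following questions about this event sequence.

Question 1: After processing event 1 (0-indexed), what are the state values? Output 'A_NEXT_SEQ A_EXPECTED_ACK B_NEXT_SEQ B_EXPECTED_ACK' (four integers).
After event 0: A_seq=5000 A_ack=2074 B_seq=2074 B_ack=5000
After event 1: A_seq=5000 A_ack=2148 B_seq=2148 B_ack=5000

5000 2148 2148 5000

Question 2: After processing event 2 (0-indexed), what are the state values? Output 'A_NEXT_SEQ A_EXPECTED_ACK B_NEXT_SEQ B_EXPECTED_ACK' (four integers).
After event 0: A_seq=5000 A_ack=2074 B_seq=2074 B_ack=5000
After event 1: A_seq=5000 A_ack=2148 B_seq=2148 B_ack=5000
After event 2: A_seq=5000 A_ack=2148 B_seq=2239 B_ack=5000

5000 2148 2239 5000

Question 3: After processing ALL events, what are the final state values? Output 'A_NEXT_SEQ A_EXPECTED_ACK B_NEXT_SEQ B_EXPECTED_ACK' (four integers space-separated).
After event 0: A_seq=5000 A_ack=2074 B_seq=2074 B_ack=5000
After event 1: A_seq=5000 A_ack=2148 B_seq=2148 B_ack=5000
After event 2: A_seq=5000 A_ack=2148 B_seq=2239 B_ack=5000
After event 3: A_seq=5000 A_ack=2148 B_seq=2252 B_ack=5000
After event 4: A_seq=5000 A_ack=2252 B_seq=2252 B_ack=5000
After event 5: A_seq=5000 A_ack=2252 B_seq=2252 B_ack=5000

Answer: 5000 2252 2252 5000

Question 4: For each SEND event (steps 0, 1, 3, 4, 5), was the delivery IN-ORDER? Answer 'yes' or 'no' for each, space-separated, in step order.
Answer: yes yes no yes no

Derivation:
Step 0: SEND seq=2000 -> in-order
Step 1: SEND seq=2074 -> in-order
Step 3: SEND seq=2239 -> out-of-order
Step 4: SEND seq=2148 -> in-order
Step 5: SEND seq=2148 -> out-of-order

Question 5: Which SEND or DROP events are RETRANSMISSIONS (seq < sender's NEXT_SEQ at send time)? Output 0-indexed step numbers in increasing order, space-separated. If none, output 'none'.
Step 0: SEND seq=2000 -> fresh
Step 1: SEND seq=2074 -> fresh
Step 2: DROP seq=2148 -> fresh
Step 3: SEND seq=2239 -> fresh
Step 4: SEND seq=2148 -> retransmit
Step 5: SEND seq=2148 -> retransmit

Answer: 4 5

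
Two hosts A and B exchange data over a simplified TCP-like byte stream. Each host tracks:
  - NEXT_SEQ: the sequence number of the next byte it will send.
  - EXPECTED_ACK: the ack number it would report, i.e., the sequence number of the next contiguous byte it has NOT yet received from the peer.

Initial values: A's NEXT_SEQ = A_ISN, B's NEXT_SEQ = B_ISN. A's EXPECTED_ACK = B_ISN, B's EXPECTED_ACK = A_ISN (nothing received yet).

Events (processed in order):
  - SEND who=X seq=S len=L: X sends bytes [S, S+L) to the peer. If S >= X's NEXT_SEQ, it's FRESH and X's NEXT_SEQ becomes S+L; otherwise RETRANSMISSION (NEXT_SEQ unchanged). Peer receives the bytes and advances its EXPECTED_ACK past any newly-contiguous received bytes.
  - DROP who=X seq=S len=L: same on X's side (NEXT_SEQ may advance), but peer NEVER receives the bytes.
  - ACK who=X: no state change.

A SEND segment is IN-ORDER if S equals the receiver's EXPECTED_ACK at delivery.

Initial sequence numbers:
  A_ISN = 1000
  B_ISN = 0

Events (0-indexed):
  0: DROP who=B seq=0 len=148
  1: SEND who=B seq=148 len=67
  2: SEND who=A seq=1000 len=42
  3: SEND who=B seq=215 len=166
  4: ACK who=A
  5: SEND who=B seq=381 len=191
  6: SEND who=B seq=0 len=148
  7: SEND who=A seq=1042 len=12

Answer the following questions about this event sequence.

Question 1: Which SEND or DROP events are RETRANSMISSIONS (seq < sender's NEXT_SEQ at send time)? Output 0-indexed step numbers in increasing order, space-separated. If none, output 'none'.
Step 0: DROP seq=0 -> fresh
Step 1: SEND seq=148 -> fresh
Step 2: SEND seq=1000 -> fresh
Step 3: SEND seq=215 -> fresh
Step 5: SEND seq=381 -> fresh
Step 6: SEND seq=0 -> retransmit
Step 7: SEND seq=1042 -> fresh

Answer: 6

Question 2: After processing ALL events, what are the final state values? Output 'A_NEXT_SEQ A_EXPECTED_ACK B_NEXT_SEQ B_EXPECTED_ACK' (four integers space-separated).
After event 0: A_seq=1000 A_ack=0 B_seq=148 B_ack=1000
After event 1: A_seq=1000 A_ack=0 B_seq=215 B_ack=1000
After event 2: A_seq=1042 A_ack=0 B_seq=215 B_ack=1042
After event 3: A_seq=1042 A_ack=0 B_seq=381 B_ack=1042
After event 4: A_seq=1042 A_ack=0 B_seq=381 B_ack=1042
After event 5: A_seq=1042 A_ack=0 B_seq=572 B_ack=1042
After event 6: A_seq=1042 A_ack=572 B_seq=572 B_ack=1042
After event 7: A_seq=1054 A_ack=572 B_seq=572 B_ack=1054

Answer: 1054 572 572 1054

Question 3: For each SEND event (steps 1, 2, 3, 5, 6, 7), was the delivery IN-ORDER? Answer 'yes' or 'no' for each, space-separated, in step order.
Answer: no yes no no yes yes

Derivation:
Step 1: SEND seq=148 -> out-of-order
Step 2: SEND seq=1000 -> in-order
Step 3: SEND seq=215 -> out-of-order
Step 5: SEND seq=381 -> out-of-order
Step 6: SEND seq=0 -> in-order
Step 7: SEND seq=1042 -> in-order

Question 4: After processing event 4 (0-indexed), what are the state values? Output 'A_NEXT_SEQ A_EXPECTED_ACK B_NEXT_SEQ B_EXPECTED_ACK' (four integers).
After event 0: A_seq=1000 A_ack=0 B_seq=148 B_ack=1000
After event 1: A_seq=1000 A_ack=0 B_seq=215 B_ack=1000
After event 2: A_seq=1042 A_ack=0 B_seq=215 B_ack=1042
After event 3: A_seq=1042 A_ack=0 B_seq=381 B_ack=1042
After event 4: A_seq=1042 A_ack=0 B_seq=381 B_ack=1042

1042 0 381 1042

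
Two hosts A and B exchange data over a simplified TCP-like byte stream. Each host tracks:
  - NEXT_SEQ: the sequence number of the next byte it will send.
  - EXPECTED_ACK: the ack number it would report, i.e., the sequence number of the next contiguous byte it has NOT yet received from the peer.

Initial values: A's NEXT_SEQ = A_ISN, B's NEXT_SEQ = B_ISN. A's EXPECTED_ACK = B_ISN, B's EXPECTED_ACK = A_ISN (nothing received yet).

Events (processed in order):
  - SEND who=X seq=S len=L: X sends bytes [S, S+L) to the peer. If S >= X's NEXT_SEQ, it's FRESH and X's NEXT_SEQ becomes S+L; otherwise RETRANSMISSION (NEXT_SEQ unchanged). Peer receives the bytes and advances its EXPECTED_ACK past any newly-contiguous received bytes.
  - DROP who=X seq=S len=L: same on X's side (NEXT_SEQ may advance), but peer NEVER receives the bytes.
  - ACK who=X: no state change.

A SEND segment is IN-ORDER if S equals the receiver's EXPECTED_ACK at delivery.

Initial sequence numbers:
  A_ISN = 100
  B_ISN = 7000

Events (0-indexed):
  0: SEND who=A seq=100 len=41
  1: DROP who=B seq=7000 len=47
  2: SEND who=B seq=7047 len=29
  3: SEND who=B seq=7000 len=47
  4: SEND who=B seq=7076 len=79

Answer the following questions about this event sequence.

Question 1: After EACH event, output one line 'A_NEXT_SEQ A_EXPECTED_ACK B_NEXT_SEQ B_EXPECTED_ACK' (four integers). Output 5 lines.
141 7000 7000 141
141 7000 7047 141
141 7000 7076 141
141 7076 7076 141
141 7155 7155 141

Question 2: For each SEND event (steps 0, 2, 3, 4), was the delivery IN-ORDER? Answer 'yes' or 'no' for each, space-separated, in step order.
Step 0: SEND seq=100 -> in-order
Step 2: SEND seq=7047 -> out-of-order
Step 3: SEND seq=7000 -> in-order
Step 4: SEND seq=7076 -> in-order

Answer: yes no yes yes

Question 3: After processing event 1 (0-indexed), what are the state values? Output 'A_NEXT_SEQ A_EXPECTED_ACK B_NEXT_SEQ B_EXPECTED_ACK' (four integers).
After event 0: A_seq=141 A_ack=7000 B_seq=7000 B_ack=141
After event 1: A_seq=141 A_ack=7000 B_seq=7047 B_ack=141

141 7000 7047 141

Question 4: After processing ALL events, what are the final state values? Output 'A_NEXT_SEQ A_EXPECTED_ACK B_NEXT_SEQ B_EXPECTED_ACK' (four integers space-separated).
After event 0: A_seq=141 A_ack=7000 B_seq=7000 B_ack=141
After event 1: A_seq=141 A_ack=7000 B_seq=7047 B_ack=141
After event 2: A_seq=141 A_ack=7000 B_seq=7076 B_ack=141
After event 3: A_seq=141 A_ack=7076 B_seq=7076 B_ack=141
After event 4: A_seq=141 A_ack=7155 B_seq=7155 B_ack=141

Answer: 141 7155 7155 141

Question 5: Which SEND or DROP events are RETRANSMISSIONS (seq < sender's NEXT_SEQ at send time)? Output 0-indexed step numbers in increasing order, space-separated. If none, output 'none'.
Step 0: SEND seq=100 -> fresh
Step 1: DROP seq=7000 -> fresh
Step 2: SEND seq=7047 -> fresh
Step 3: SEND seq=7000 -> retransmit
Step 4: SEND seq=7076 -> fresh

Answer: 3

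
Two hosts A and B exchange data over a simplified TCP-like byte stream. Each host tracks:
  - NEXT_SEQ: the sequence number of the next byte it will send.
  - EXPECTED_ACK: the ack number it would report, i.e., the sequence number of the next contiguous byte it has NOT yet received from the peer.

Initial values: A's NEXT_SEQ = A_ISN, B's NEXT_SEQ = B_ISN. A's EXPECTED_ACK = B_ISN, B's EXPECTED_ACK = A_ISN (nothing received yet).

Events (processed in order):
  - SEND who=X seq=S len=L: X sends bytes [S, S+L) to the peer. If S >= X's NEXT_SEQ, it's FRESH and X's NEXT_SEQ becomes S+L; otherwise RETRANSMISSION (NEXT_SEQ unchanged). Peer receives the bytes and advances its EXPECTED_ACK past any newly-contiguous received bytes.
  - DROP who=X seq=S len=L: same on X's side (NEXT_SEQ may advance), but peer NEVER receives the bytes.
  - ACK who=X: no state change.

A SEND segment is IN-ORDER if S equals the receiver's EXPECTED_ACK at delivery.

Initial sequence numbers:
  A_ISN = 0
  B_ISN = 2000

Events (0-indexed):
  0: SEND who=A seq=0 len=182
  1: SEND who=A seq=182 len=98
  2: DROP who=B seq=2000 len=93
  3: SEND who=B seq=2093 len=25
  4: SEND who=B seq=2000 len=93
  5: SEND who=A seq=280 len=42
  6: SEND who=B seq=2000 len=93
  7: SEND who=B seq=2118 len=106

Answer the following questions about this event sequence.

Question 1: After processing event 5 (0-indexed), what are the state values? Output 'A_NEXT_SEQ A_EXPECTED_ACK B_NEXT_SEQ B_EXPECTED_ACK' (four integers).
After event 0: A_seq=182 A_ack=2000 B_seq=2000 B_ack=182
After event 1: A_seq=280 A_ack=2000 B_seq=2000 B_ack=280
After event 2: A_seq=280 A_ack=2000 B_seq=2093 B_ack=280
After event 3: A_seq=280 A_ack=2000 B_seq=2118 B_ack=280
After event 4: A_seq=280 A_ack=2118 B_seq=2118 B_ack=280
After event 5: A_seq=322 A_ack=2118 B_seq=2118 B_ack=322

322 2118 2118 322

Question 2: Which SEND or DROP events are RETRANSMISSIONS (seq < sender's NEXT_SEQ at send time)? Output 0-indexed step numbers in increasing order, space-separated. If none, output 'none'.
Answer: 4 6

Derivation:
Step 0: SEND seq=0 -> fresh
Step 1: SEND seq=182 -> fresh
Step 2: DROP seq=2000 -> fresh
Step 3: SEND seq=2093 -> fresh
Step 4: SEND seq=2000 -> retransmit
Step 5: SEND seq=280 -> fresh
Step 6: SEND seq=2000 -> retransmit
Step 7: SEND seq=2118 -> fresh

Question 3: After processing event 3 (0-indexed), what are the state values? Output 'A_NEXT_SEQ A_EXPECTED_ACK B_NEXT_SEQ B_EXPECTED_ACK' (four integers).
After event 0: A_seq=182 A_ack=2000 B_seq=2000 B_ack=182
After event 1: A_seq=280 A_ack=2000 B_seq=2000 B_ack=280
After event 2: A_seq=280 A_ack=2000 B_seq=2093 B_ack=280
After event 3: A_seq=280 A_ack=2000 B_seq=2118 B_ack=280

280 2000 2118 280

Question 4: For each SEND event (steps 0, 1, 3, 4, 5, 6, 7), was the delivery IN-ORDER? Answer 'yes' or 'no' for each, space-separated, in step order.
Step 0: SEND seq=0 -> in-order
Step 1: SEND seq=182 -> in-order
Step 3: SEND seq=2093 -> out-of-order
Step 4: SEND seq=2000 -> in-order
Step 5: SEND seq=280 -> in-order
Step 6: SEND seq=2000 -> out-of-order
Step 7: SEND seq=2118 -> in-order

Answer: yes yes no yes yes no yes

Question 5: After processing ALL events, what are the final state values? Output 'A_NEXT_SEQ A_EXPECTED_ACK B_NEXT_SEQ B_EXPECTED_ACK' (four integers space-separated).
Answer: 322 2224 2224 322

Derivation:
After event 0: A_seq=182 A_ack=2000 B_seq=2000 B_ack=182
After event 1: A_seq=280 A_ack=2000 B_seq=2000 B_ack=280
After event 2: A_seq=280 A_ack=2000 B_seq=2093 B_ack=280
After event 3: A_seq=280 A_ack=2000 B_seq=2118 B_ack=280
After event 4: A_seq=280 A_ack=2118 B_seq=2118 B_ack=280
After event 5: A_seq=322 A_ack=2118 B_seq=2118 B_ack=322
After event 6: A_seq=322 A_ack=2118 B_seq=2118 B_ack=322
After event 7: A_seq=322 A_ack=2224 B_seq=2224 B_ack=322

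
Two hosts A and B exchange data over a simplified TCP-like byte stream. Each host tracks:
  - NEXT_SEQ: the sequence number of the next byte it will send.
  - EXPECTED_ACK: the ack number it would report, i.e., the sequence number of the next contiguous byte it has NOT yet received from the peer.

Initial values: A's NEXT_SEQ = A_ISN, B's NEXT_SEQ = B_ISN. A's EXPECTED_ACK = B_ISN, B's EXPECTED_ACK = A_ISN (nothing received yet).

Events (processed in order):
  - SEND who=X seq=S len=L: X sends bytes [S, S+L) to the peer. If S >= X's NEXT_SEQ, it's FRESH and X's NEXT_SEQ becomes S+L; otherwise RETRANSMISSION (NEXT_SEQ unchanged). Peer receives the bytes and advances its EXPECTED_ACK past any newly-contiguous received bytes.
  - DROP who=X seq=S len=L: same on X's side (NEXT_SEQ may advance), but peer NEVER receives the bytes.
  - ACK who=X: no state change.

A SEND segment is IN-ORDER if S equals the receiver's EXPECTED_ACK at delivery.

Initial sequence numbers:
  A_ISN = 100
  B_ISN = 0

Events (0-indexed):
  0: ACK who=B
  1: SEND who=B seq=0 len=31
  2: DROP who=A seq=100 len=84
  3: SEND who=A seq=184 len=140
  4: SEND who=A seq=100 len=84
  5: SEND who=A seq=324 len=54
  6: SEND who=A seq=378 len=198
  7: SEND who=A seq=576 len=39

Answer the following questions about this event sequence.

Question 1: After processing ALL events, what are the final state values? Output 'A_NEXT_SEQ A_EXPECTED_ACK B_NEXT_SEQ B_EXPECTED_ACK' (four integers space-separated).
Answer: 615 31 31 615

Derivation:
After event 0: A_seq=100 A_ack=0 B_seq=0 B_ack=100
After event 1: A_seq=100 A_ack=31 B_seq=31 B_ack=100
After event 2: A_seq=184 A_ack=31 B_seq=31 B_ack=100
After event 3: A_seq=324 A_ack=31 B_seq=31 B_ack=100
After event 4: A_seq=324 A_ack=31 B_seq=31 B_ack=324
After event 5: A_seq=378 A_ack=31 B_seq=31 B_ack=378
After event 6: A_seq=576 A_ack=31 B_seq=31 B_ack=576
After event 7: A_seq=615 A_ack=31 B_seq=31 B_ack=615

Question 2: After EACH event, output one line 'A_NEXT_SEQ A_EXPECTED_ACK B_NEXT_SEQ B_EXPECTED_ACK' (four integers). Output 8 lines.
100 0 0 100
100 31 31 100
184 31 31 100
324 31 31 100
324 31 31 324
378 31 31 378
576 31 31 576
615 31 31 615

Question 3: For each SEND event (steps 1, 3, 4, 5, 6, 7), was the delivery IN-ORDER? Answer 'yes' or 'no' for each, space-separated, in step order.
Answer: yes no yes yes yes yes

Derivation:
Step 1: SEND seq=0 -> in-order
Step 3: SEND seq=184 -> out-of-order
Step 4: SEND seq=100 -> in-order
Step 5: SEND seq=324 -> in-order
Step 6: SEND seq=378 -> in-order
Step 7: SEND seq=576 -> in-order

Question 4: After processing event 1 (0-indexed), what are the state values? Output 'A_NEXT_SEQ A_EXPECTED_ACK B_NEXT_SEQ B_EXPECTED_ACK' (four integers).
After event 0: A_seq=100 A_ack=0 B_seq=0 B_ack=100
After event 1: A_seq=100 A_ack=31 B_seq=31 B_ack=100

100 31 31 100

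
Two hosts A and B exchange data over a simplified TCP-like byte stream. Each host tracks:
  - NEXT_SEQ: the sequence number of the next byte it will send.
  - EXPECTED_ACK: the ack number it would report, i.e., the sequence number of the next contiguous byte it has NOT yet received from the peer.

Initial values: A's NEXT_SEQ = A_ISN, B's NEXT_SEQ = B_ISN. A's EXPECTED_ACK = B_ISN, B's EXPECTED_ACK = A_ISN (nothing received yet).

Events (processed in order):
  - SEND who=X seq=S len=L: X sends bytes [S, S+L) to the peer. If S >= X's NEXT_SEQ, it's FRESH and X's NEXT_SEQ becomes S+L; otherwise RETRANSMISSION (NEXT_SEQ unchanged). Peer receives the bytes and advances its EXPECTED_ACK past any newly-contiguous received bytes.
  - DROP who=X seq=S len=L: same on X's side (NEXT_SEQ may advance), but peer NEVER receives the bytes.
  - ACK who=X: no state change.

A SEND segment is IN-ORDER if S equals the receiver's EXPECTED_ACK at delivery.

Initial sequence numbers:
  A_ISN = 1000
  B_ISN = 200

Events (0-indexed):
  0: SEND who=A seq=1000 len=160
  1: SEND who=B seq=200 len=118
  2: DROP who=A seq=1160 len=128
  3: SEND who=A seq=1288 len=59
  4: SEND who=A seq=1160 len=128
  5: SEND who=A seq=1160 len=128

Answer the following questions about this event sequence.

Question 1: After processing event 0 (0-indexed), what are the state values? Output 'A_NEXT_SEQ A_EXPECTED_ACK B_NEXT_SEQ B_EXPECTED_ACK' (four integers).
After event 0: A_seq=1160 A_ack=200 B_seq=200 B_ack=1160

1160 200 200 1160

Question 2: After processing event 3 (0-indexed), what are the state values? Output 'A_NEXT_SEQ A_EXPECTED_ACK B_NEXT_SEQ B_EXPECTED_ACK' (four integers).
After event 0: A_seq=1160 A_ack=200 B_seq=200 B_ack=1160
After event 1: A_seq=1160 A_ack=318 B_seq=318 B_ack=1160
After event 2: A_seq=1288 A_ack=318 B_seq=318 B_ack=1160
After event 3: A_seq=1347 A_ack=318 B_seq=318 B_ack=1160

1347 318 318 1160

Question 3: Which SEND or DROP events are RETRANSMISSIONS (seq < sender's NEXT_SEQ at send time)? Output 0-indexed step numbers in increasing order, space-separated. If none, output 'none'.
Answer: 4 5

Derivation:
Step 0: SEND seq=1000 -> fresh
Step 1: SEND seq=200 -> fresh
Step 2: DROP seq=1160 -> fresh
Step 3: SEND seq=1288 -> fresh
Step 4: SEND seq=1160 -> retransmit
Step 5: SEND seq=1160 -> retransmit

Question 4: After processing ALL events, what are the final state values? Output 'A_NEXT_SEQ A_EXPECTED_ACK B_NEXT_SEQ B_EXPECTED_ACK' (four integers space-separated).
After event 0: A_seq=1160 A_ack=200 B_seq=200 B_ack=1160
After event 1: A_seq=1160 A_ack=318 B_seq=318 B_ack=1160
After event 2: A_seq=1288 A_ack=318 B_seq=318 B_ack=1160
After event 3: A_seq=1347 A_ack=318 B_seq=318 B_ack=1160
After event 4: A_seq=1347 A_ack=318 B_seq=318 B_ack=1347
After event 5: A_seq=1347 A_ack=318 B_seq=318 B_ack=1347

Answer: 1347 318 318 1347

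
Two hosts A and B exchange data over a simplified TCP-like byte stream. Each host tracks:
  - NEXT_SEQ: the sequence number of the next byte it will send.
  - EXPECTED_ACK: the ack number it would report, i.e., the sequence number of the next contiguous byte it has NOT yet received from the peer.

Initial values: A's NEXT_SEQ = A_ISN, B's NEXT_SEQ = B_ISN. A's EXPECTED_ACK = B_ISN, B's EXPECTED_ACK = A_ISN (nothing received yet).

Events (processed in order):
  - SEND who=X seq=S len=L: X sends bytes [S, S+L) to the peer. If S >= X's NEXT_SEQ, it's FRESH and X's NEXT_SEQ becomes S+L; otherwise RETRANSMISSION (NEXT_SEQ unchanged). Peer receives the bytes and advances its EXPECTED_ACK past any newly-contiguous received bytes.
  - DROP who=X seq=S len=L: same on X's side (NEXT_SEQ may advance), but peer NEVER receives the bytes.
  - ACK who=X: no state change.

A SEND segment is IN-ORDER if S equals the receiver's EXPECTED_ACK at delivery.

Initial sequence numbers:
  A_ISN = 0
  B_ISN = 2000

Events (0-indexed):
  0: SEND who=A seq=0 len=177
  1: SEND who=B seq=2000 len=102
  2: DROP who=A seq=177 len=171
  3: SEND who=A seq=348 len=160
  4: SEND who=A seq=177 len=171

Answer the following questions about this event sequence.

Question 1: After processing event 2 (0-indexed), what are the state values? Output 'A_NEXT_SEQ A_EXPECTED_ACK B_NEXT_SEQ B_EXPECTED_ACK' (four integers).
After event 0: A_seq=177 A_ack=2000 B_seq=2000 B_ack=177
After event 1: A_seq=177 A_ack=2102 B_seq=2102 B_ack=177
After event 2: A_seq=348 A_ack=2102 B_seq=2102 B_ack=177

348 2102 2102 177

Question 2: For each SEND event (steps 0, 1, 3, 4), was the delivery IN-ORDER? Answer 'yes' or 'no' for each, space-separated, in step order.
Answer: yes yes no yes

Derivation:
Step 0: SEND seq=0 -> in-order
Step 1: SEND seq=2000 -> in-order
Step 3: SEND seq=348 -> out-of-order
Step 4: SEND seq=177 -> in-order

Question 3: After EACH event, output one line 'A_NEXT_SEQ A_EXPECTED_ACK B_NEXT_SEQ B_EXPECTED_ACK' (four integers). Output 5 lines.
177 2000 2000 177
177 2102 2102 177
348 2102 2102 177
508 2102 2102 177
508 2102 2102 508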